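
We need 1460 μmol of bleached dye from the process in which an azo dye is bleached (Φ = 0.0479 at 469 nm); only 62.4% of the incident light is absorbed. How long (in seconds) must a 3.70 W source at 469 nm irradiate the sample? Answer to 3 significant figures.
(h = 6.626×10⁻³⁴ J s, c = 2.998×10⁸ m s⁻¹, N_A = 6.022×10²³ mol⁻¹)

t ≈ 3370 s

Product: 1460 μmol = 0.00146 mol.
Photons that must be absorbed: 0.00146 / 0.0479 = 0.03048 mol.
Incident photons needed: 0.03048 / 0.624 = 0.04885 mol.
Photon energy: hc/λ = 4.236×10⁻¹⁹ J; per mole, 2.551×10⁵ J mol⁻¹.
Energy required: 0.04885 × 2.551×10⁵ = 1.246×10⁴ J.
Time: 1.246×10⁴ J / 3.7 W = 3370 s.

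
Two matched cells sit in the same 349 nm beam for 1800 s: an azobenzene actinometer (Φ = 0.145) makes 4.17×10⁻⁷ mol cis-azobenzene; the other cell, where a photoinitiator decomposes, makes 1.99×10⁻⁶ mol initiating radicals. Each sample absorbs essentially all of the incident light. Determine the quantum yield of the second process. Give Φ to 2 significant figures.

Φ = 0.69

Photons absorbed by the actinometer: 4.17×10⁻⁷ / 0.145 = 2.876×10⁻⁶ mol.
Φ(unknown) = 1.99×10⁻⁶ / 2.876×10⁻⁶ = 0.69.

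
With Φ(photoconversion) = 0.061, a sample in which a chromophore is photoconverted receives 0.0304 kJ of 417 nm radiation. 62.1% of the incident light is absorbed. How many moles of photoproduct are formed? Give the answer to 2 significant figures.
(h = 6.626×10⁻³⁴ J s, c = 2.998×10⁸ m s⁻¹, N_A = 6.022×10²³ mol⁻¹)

4.0×10⁻⁶ mol

Photon energy at 417 nm: hc/λ = (6.626×10⁻³⁴)(2.998×10⁸)/(417×10⁻⁹) = 4.764×10⁻¹⁹ J.
Incident energy: 0.0304 kJ = 30.4 J.
Photons incident: 30.4 / 4.764×10⁻¹⁹ = 6.381×10¹⁹, i.e. 6.381×10¹⁹/6.022×10²³ = 1.060×10⁻⁴ mol.
Photons absorbed: 0.621 × 1.060×10⁻⁴ = 6.583×10⁻⁵ mol.
Product: Φ × n_abs = 0.061 × 6.583×10⁻⁵ = 4.016×10⁻⁶ mol.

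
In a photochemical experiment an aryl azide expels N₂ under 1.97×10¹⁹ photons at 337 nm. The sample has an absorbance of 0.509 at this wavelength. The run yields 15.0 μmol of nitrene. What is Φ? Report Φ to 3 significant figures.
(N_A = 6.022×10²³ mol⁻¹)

Product: 15.0 μmol = 1.50×10⁻⁵ mol.
Moles of photons: 1.97×10¹⁹ / 6.022×10²³ = 3.271×10⁻⁵ mol.
Fraction absorbed: 1 − 10^(−0.509) = 0.6903.
Photons absorbed: 0.6903 × 3.271×10⁻⁵ = 2.258×10⁻⁵ mol.
Φ = 1.50×10⁻⁵ mol / 2.258×10⁻⁵ mol photons = 0.664.

Φ = 0.664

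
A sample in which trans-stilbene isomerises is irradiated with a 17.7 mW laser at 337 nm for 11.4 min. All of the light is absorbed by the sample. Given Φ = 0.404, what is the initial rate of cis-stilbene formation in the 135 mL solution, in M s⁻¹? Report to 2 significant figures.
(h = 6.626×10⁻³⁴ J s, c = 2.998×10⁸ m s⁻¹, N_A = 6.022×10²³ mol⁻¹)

1.5×10⁻⁷ M s⁻¹

Photon energy at 337 nm: hc/λ = (6.626×10⁻³⁴)(2.998×10⁸)/(337×10⁻⁹) = 5.895×10⁻¹⁹ J.
Energy delivered: (17.7 mW)(684 s) = 12.11 J.
Photons incident: 12.11 / 5.895×10⁻¹⁹ = 2.054×10¹⁹, i.e. 2.054×10¹⁹/6.022×10²³ = 3.411×10⁻⁵ mol.
Product formed: 0.404 × 3.411×10⁻⁵ = 1.378×10⁻⁵ mol.
Rate: 1.378×10⁻⁵ mol / (684 s × 0.135 L) = 1.5×10⁻⁷ M s⁻¹.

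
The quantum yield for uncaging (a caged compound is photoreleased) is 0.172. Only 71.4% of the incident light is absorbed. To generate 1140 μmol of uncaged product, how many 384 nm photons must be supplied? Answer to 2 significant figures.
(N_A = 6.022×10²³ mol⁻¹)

Product: 1140 μmol = 0.00114 mol.
Photons that must be absorbed: 0.00114 / 0.172 = 0.006628 mol.
Incident photons needed: 0.006628 / 0.714 = 0.009283 mol.
Photon count: 0.009283 × 6.022×10²³ = 5.6×10²¹.

5.6×10²¹ photons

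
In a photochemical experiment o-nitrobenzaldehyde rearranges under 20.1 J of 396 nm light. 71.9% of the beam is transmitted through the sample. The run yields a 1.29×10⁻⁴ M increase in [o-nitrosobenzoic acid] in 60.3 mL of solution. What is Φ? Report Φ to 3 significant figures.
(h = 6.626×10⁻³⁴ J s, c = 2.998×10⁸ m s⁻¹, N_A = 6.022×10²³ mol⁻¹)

Φ = 0.416

Product: (1.29×10⁻⁴ M)(0.0603 L) = 7.779×10⁻⁶ mol.
Photon energy at 396 nm: hc/λ = (6.626×10⁻³⁴)(2.998×10⁸)/(396×10⁻⁹) = 5.016×10⁻¹⁹ J.
Photons incident: 20.1 / 5.016×10⁻¹⁹ = 4.007×10¹⁹, i.e. 4.007×10¹⁹/6.022×10²³ = 6.654×10⁻⁵ mol.
Fraction absorbed: 1 − 71.9/100 = 0.2810.
Photons absorbed: 0.2810 × 6.654×10⁻⁵ = 1.870×10⁻⁵ mol.
Φ = 7.779×10⁻⁶ mol / 1.870×10⁻⁵ mol photons = 0.416.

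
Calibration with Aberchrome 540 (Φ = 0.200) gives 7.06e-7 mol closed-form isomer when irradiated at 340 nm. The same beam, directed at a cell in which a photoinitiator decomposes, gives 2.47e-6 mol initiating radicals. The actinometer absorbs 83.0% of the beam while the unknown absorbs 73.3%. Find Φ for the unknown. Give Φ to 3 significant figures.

Photons absorbed by the actinometer: 7.06e-7 / 0.200 = 3.530e-6 mol.
Incident flux: 3.530e-6 / 0.830 = 4.253e-6 einstein.
Absorbed by unknown: 0.733 × 4.253e-6 = 3.117e-6 mol.
Φ(unknown) = 2.47e-6 / 3.117e-6 = 0.792.

Φ = 0.792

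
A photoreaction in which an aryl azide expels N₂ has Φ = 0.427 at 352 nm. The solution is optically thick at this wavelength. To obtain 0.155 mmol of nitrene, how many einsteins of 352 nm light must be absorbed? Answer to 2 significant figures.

3.6e-4 einstein

Product: 0.155 mmol = 1.55e-4 mol.
Photons that must be absorbed: 1.55e-4 / 0.427 = 3.630e-4 mol.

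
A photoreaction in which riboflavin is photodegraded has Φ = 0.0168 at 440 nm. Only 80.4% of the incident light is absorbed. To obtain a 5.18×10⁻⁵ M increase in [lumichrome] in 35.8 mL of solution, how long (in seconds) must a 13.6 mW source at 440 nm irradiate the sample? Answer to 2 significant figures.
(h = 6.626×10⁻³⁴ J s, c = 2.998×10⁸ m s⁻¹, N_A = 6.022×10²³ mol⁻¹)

Product: (5.18×10⁻⁵ M)(0.0358 L) = 1.854×10⁻⁶ mol.
Photons that must be absorbed: 1.854×10⁻⁶ / 0.0168 = 1.104×10⁻⁴ mol.
Incident photons needed: 1.104×10⁻⁴ / 0.804 = 1.373×10⁻⁴ mol.
Photon energy: hc/λ = 4.515×10⁻¹⁹ J; per mole, 2.719×10⁵ J mol⁻¹.
Energy required: 1.373×10⁻⁴ × 2.719×10⁵ = 37.33 J.
Time: 37.33 J / 0.0136 W = 2700 s.

t ≈ 2700 s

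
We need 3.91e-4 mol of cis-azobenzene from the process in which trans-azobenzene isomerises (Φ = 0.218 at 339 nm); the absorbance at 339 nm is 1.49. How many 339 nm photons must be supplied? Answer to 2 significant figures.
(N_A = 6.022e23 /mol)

Photons that must be absorbed: 3.91e-4 / 0.218 = 0.001794 mol.
Fraction absorbed: 1 − 10^(−1.49) = 0.9676.
Incident photons needed: 0.001794 / 0.9676 = 0.001854 mol.
Photon count: 0.001854 × 6.022e23 = 1.1e21.

1.1e21 photons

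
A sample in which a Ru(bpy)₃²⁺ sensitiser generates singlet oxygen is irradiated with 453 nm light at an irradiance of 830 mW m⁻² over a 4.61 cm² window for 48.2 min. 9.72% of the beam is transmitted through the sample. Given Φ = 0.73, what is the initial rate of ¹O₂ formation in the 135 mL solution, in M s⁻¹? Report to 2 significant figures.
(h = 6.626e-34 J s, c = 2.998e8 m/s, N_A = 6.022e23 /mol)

7.1e-9 M s⁻¹

Photon energy at 453 nm: hc/λ = (6.626e-34)(2.998e8)/(453e-9) = 4.385e-19 J.
Energy delivered: (830 mW m⁻²)(4.61e-4 m²)(2892 s) = 1.107 J.
Photons incident: 1.107 / 4.385e-19 = 2.525e18, i.e. 2.525e18/6.022e23 = 4.193e-6 mol.
Fraction absorbed: 1 − 9.72/100 = 0.9028.
Photons absorbed: 0.9028 × 4.193e-6 = 3.785e-6 mol.
Product formed: 0.73 × 3.785e-6 = 2.763e-6 mol.
Rate: 2.763e-6 mol / (2892 s × 0.135 L) = 7.1e-9 M s⁻¹.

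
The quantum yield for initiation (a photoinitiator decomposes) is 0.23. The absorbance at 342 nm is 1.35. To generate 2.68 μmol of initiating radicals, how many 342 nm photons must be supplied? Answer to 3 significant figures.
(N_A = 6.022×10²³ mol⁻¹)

Product: 2.68 μmol = 2.68×10⁻⁶ mol.
Photons that must be absorbed: 2.68×10⁻⁶ / 0.23 = 1.165×10⁻⁵ mol.
Fraction absorbed: 1 − 10^(−1.35) = 0.9553.
Incident photons needed: 1.165×10⁻⁵ / 0.9553 = 1.220×10⁻⁵ mol.
Photon count: 1.220×10⁻⁵ × 6.022×10²³ = 7.35×10¹⁸.

7.35×10¹⁸ photons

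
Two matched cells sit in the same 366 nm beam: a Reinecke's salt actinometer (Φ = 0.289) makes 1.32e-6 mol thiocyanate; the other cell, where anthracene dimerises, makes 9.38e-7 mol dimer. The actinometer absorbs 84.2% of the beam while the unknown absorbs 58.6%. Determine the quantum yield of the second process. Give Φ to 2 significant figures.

Φ = 0.30

Photons absorbed by the actinometer: 1.32e-6 / 0.289 = 4.567e-6 mol.
Incident flux: 4.567e-6 / 0.842 = 5.424e-6 einstein.
Absorbed by unknown: 0.586 × 5.424e-6 = 3.178e-6 mol.
Φ(unknown) = 9.38e-7 / 3.178e-6 = 0.30.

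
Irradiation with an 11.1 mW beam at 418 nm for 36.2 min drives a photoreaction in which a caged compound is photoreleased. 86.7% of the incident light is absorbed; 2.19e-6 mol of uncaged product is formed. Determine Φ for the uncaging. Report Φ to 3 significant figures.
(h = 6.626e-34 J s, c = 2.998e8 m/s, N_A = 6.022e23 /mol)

Photon energy at 418 nm: hc/λ = (6.626e-34)(2.998e8)/(418e-9) = 4.752e-19 J.
Energy delivered: (11.1 mW)(2172 s) = 24.11 J.
Photons incident: 24.11 / 4.752e-19 = 5.074e19, i.e. 5.074e19/6.022e23 = 8.426e-5 mol.
Photons absorbed: 0.867 × 8.426e-5 = 7.305e-5 mol.
Φ = 2.19e-6 mol / 7.305e-5 mol photons = 0.0300.

Φ = 0.0300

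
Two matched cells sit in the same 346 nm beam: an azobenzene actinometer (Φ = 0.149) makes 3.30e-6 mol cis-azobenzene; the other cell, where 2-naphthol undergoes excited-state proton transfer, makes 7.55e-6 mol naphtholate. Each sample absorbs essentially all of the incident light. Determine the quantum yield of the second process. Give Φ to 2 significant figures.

Photons absorbed by the actinometer: 3.30e-6 / 0.149 = 2.215e-5 mol.
Φ(unknown) = 7.55e-6 / 2.215e-5 = 0.34.

Φ = 0.34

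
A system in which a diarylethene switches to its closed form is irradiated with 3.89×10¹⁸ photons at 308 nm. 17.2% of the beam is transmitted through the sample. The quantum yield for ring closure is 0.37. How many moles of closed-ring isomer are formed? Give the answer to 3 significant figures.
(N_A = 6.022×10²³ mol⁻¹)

1.98×10⁻⁶ mol

Moles of photons: 3.89×10¹⁸ / 6.022×10²³ = 6.460×10⁻⁶ mol.
Fraction absorbed: 1 − 17.2/100 = 0.8280.
Photons absorbed: 0.8280 × 6.460×10⁻⁶ = 5.349×10⁻⁶ mol.
Product: Φ × n_abs = 0.37 × 5.349×10⁻⁶ = 1.979×10⁻⁶ mol.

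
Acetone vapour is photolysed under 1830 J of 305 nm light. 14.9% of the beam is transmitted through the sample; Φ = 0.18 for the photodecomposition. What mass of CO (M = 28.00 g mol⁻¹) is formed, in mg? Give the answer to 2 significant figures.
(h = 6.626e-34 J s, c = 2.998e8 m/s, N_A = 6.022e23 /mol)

Photon energy at 305 nm: hc/λ = (6.626e-34)(2.998e8)/(305e-9) = 6.513e-19 J.
Photons incident: 1830 / 6.513e-19 = 2.810e21, i.e. 2.810e21/6.022e23 = 0.004666 mol.
Fraction absorbed: 1 − 14.9/100 = 0.8510.
Photons absorbed: 0.8510 × 0.004666 = 0.003971 mol.
Product: Φ × n_abs = 0.18 × 0.003971 = 7.148e-4 mol.
Mass: 7.148e-4 × 28.00 = 0.02001 g = 20 mg.

20 mg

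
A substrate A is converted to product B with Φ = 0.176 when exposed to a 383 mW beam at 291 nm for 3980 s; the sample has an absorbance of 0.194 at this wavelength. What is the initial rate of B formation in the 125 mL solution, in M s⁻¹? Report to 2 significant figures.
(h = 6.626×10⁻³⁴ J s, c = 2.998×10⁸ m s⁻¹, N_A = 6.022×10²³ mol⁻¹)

4.7×10⁻⁷ M s⁻¹

Photon energy at 291 nm: hc/λ = (6.626×10⁻³⁴)(2.998×10⁸)/(291×10⁻⁹) = 6.826×10⁻¹⁹ J.
Energy delivered: (383 mW)(3980 s) = 1524 J.
Photons incident: 1524 / 6.826×10⁻¹⁹ = 2.233×10²¹, i.e. 2.233×10²¹/6.022×10²³ = 0.003708 mol.
Fraction absorbed: 1 − 10^(−0.194) = 0.3603.
Photons absorbed: 0.3603 × 0.003708 = 0.001336 mol.
Product formed: 0.176 × 0.001336 = 2.351×10⁻⁴ mol.
Rate: 2.351×10⁻⁴ mol / (3980 s × 0.125 L) = 4.7×10⁻⁷ M s⁻¹.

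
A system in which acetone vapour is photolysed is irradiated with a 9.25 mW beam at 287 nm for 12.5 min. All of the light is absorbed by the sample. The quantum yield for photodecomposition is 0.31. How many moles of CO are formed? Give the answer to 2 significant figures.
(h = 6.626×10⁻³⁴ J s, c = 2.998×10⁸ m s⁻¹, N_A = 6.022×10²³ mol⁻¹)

Photon energy at 287 nm: hc/λ = (6.626×10⁻³⁴)(2.998×10⁸)/(287×10⁻⁹) = 6.922×10⁻¹⁹ J.
Energy delivered: (9.25 mW)(750 s) = 6.938 J.
Photons incident: 6.938 / 6.922×10⁻¹⁹ = 1.002×10¹⁹, i.e. 1.002×10¹⁹/6.022×10²³ = 1.664×10⁻⁵ mol.
Product: Φ × n_abs = 0.31 × 1.664×10⁻⁵ = 5.158×10⁻⁶ mol.

5.2×10⁻⁶ mol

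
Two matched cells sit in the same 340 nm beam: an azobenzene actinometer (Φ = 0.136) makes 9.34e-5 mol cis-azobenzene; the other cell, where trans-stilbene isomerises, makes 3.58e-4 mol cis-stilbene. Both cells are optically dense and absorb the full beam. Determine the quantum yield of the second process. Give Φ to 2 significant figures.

Φ = 0.52

Photons absorbed by the actinometer: 9.34e-5 / 0.136 = 6.868e-4 mol.
Φ(unknown) = 3.58e-4 / 6.868e-4 = 0.52.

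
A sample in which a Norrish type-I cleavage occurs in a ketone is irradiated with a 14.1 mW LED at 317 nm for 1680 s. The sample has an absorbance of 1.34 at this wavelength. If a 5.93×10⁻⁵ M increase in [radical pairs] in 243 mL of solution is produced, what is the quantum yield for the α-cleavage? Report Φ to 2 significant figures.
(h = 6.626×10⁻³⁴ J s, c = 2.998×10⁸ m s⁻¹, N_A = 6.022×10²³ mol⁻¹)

Φ = 0.24

Product: (5.93×10⁻⁵ M)(0.243 L) = 1.441×10⁻⁵ mol.
Photon energy at 317 nm: hc/λ = (6.626×10⁻³⁴)(2.998×10⁸)/(317×10⁻⁹) = 6.266×10⁻¹⁹ J.
Energy delivered: (14.1 mW)(1680 s) = 23.69 J.
Photons incident: 23.69 / 6.266×10⁻¹⁹ = 3.781×10¹⁹, i.e. 3.781×10¹⁹/6.022×10²³ = 6.279×10⁻⁵ mol.
Fraction absorbed: 1 − 10^(−1.34) = 0.9543.
Photons absorbed: 0.9543 × 6.279×10⁻⁵ = 5.992×10⁻⁵ mol.
Φ = 1.441×10⁻⁵ mol / 5.992×10⁻⁵ mol photons = 0.24.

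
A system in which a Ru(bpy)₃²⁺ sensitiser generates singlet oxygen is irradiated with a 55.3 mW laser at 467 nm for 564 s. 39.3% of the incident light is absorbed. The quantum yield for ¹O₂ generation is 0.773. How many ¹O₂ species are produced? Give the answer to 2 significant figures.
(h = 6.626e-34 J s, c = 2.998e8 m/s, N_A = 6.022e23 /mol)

2.2e19 species

Photon energy at 467 nm: hc/λ = (6.626e-34)(2.998e8)/(467e-9) = 4.254e-19 J.
Energy delivered: (55.3 mW)(564 s) = 31.19 J.
Photons incident: 31.19 / 4.254e-19 = 7.332e19, i.e. 7.332e19/6.022e23 = 1.218e-4 mol.
Photons absorbed: 0.393 × 1.218e-4 = 4.787e-5 mol.
Product: Φ × n_abs = 0.773 × 4.787e-5 = 3.700e-5 mol.
As a count: 3.700e-5 × 6.022e23 = 2.2e19.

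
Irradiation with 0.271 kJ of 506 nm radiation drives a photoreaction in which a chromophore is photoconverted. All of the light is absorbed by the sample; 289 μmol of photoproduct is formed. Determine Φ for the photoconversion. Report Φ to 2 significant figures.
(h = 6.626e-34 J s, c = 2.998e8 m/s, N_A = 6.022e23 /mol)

Product: 289 μmol = 2.89e-4 mol.
Photon energy at 506 nm: hc/λ = (6.626e-34)(2.998e8)/(506e-9) = 3.926e-19 J.
Incident energy: 0.271 kJ = 271 J.
Photons incident: 271 / 3.926e-19 = 6.903e20, i.e. 6.903e20/6.022e23 = 0.001146 mol.
Φ = 2.89e-4 mol / 0.001146 mol photons = 0.25.

Φ = 0.25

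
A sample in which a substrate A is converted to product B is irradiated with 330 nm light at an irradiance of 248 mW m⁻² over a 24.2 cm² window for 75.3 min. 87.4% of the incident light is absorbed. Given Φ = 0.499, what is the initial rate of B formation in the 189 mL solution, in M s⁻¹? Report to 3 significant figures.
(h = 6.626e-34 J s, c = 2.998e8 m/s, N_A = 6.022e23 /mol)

Photon energy at 330 nm: hc/λ = (6.626e-34)(2.998e8)/(330e-9) = 6.020e-19 J.
Energy delivered: (248 mW m⁻²)(24.2e-4 m²)(4518 s) = 2.712 J.
Photons incident: 2.712 / 6.020e-19 = 4.505e18, i.e. 4.505e18/6.022e23 = 7.481e-6 mol.
Photons absorbed: 0.874 × 7.481e-6 = 6.538e-6 mol.
Product formed: 0.499 × 6.538e-6 = 3.262e-6 mol.
Rate: 3.262e-6 mol / (4518 s × 0.189 L) = 3.82e-9 M s⁻¹.

3.82e-9 M s⁻¹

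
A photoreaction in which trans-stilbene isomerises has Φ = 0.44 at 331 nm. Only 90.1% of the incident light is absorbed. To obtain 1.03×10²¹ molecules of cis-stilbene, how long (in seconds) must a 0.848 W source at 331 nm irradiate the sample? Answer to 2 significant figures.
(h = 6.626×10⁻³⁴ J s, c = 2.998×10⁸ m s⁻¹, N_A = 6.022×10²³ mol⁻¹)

Product: 1.03×10²¹ / 6.022×10²³ = 0.001710 mol.
Photons that must be absorbed: 0.001710 / 0.44 = 0.003886 mol.
Incident photons needed: 0.003886 / 0.901 = 0.004313 mol.
Photon energy: hc/λ = 6.001×10⁻¹⁹ J; per mole, 3.614×10⁵ J mol⁻¹.
Energy required: 0.004313 × 3.614×10⁵ = 1559 J.
Time: 1559 J / 0.848 W = 1800 s.

t ≈ 1800 s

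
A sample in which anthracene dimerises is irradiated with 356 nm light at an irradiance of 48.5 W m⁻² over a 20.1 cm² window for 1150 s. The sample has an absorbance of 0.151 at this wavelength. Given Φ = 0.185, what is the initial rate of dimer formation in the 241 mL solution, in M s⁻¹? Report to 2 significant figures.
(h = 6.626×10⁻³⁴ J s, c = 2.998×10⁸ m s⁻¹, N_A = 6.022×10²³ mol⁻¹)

6.5×10⁻⁸ M s⁻¹

Photon energy at 356 nm: hc/λ = (6.626×10⁻³⁴)(2.998×10⁸)/(356×10⁻⁹) = 5.580×10⁻¹⁹ J.
Energy delivered: (48.5 W m⁻²)(20.1×10⁻⁴ m²)(1150 s) = 112.1 J.
Photons incident: 112.1 / 5.580×10⁻¹⁹ = 2.009×10²⁰, i.e. 2.009×10²⁰/6.022×10²³ = 3.336×10⁻⁴ mol.
Fraction absorbed: 1 − 10^(−0.151) = 0.2937.
Photons absorbed: 0.2937 × 3.336×10⁻⁴ = 9.798×10⁻⁵ mol.
Product formed: 0.185 × 9.798×10⁻⁵ = 1.813×10⁻⁵ mol.
Rate: 1.813×10⁻⁵ mol / (1150 s × 0.241 L) = 6.5×10⁻⁸ M s⁻¹.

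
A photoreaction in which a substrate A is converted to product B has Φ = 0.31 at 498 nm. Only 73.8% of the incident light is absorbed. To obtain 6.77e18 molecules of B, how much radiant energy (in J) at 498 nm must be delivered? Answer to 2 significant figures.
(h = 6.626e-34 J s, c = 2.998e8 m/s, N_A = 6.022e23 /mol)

12 J

Product: 6.77e18 / 6.022e23 = 1.124e-5 mol.
Photons that must be absorbed: 1.124e-5 / 0.31 = 3.626e-5 mol.
Incident photons needed: 3.626e-5 / 0.738 = 4.913e-5 mol.
Photon energy: hc/λ = 3.989e-19 J; per mole, 2.402e5 J mol⁻¹.
Energy required: 4.913e-5 × 2.402e5 = 12 J.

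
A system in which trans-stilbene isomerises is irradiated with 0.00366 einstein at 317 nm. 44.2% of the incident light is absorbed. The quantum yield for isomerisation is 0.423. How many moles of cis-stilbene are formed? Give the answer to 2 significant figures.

6.8e-4 mol

Photons absorbed: 0.442 × 0.00366 = 0.001618 mol.
Product: Φ × n_abs = 0.423 × 0.001618 = 6.844e-4 mol.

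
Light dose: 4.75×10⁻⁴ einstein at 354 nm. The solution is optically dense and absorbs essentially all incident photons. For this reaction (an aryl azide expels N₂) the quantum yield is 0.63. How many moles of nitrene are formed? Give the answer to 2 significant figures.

3.0×10⁻⁴ mol

Product: Φ × n_abs = 0.63 × 4.75×10⁻⁴ = 2.993×10⁻⁴ mol.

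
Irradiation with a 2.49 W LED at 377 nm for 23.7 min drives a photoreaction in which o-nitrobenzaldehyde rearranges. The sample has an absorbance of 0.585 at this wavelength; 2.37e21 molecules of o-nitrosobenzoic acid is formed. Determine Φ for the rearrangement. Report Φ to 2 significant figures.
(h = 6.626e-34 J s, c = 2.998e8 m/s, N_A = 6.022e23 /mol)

Φ = 0.48

Product: 2.37e21 / 6.022e23 = 0.003936 mol.
Photon energy at 377 nm: hc/λ = (6.626e-34)(2.998e8)/(377e-9) = 5.269e-19 J.
Energy delivered: (2.49 W)(1422 s) = 3541 J.
Photons incident: 3541 / 5.269e-19 = 6.720e21, i.e. 6.720e21/6.022e23 = 0.01116 mol.
Fraction absorbed: 1 − 10^(−0.585) = 0.7400.
Photons absorbed: 0.7400 × 0.01116 = 0.008258 mol.
Φ = 0.003936 mol / 0.008258 mol photons = 0.48.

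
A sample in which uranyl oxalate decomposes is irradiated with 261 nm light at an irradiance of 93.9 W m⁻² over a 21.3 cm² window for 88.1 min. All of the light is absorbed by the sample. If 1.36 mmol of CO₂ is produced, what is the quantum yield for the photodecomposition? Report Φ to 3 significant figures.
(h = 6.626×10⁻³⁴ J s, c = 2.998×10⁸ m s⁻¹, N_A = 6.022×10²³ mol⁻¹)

Φ = 0.590

Product: 1.36 mmol = 0.00136 mol.
Photon energy at 261 nm: hc/λ = (6.626×10⁻³⁴)(2.998×10⁸)/(261×10⁻⁹) = 7.611×10⁻¹⁹ J.
Energy delivered: (93.9 W m⁻²)(21.3×10⁻⁴ m²)(5286 s) = 1057 J.
Photons incident: 1057 / 7.611×10⁻¹⁹ = 1.389×10²¹, i.e. 1.389×10²¹/6.022×10²³ = 0.002307 mol.
Φ = 0.00136 mol / 0.002307 mol photons = 0.590.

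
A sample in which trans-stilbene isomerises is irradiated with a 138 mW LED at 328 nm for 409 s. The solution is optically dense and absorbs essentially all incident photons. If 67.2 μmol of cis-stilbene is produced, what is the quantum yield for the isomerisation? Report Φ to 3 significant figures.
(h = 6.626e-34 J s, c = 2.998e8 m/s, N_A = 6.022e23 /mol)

Product: 67.2 μmol = 6.72e-5 mol.
Photon energy at 328 nm: hc/λ = (6.626e-34)(2.998e8)/(328e-9) = 6.056e-19 J.
Energy delivered: (138 mW)(409 s) = 56.44 J.
Photons incident: 56.44 / 6.056e-19 = 9.320e19, i.e. 9.320e19/6.022e23 = 1.548e-4 mol.
Φ = 6.72e-5 mol / 1.548e-4 mol photons = 0.434.

Φ = 0.434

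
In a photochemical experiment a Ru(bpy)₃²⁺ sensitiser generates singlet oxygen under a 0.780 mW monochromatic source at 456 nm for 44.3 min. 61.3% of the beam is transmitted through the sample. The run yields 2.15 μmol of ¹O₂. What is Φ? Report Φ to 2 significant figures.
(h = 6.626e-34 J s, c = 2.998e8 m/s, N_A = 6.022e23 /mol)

Φ = 0.70

Product: 2.15 μmol = 2.15e-6 mol.
Photon energy at 456 nm: hc/λ = (6.626e-34)(2.998e8)/(456e-9) = 4.356e-19 J.
Energy delivered: (0.780 mW)(2658 s) = 2.073 J.
Photons incident: 2.073 / 4.356e-19 = 4.759e18, i.e. 4.759e18/6.022e23 = 7.903e-6 mol.
Fraction absorbed: 1 − 61.3/100 = 0.3870.
Photons absorbed: 0.3870 × 7.903e-6 = 3.058e-6 mol.
Φ = 2.15e-6 mol / 3.058e-6 mol photons = 0.70.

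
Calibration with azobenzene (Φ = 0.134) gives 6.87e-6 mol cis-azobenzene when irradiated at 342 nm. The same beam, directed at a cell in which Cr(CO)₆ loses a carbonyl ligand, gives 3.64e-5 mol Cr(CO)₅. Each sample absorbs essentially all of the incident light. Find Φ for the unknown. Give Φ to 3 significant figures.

Photons absorbed by the actinometer: 6.87e-6 / 0.134 = 5.127e-5 mol.
Φ(unknown) = 3.64e-5 / 5.127e-5 = 0.710.

Φ = 0.710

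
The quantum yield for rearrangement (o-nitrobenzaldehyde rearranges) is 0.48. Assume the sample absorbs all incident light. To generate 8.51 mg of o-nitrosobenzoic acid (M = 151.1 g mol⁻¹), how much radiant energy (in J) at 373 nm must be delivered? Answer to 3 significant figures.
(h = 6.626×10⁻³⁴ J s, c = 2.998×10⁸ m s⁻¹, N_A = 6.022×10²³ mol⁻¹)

37.6 J

Product: 8.51 mg / 151.1 g mol⁻¹ = 5.632×10⁻⁵ mol.
Photons that must be absorbed: 5.632×10⁻⁵ / 0.48 = 1.173×10⁻⁴ mol.
Photon energy: hc/λ = 5.326×10⁻¹⁹ J; per mole, 3.207×10⁵ J mol⁻¹.
Energy required: 1.173×10⁻⁴ × 3.207×10⁵ = 37.6 J.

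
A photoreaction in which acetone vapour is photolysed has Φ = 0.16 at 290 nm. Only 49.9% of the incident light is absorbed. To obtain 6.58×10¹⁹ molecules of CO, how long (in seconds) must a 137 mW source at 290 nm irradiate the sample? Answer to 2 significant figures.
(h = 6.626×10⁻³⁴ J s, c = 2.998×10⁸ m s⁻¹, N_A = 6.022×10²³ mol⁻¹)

t ≈ 4100 s

Product: 6.58×10¹⁹ / 6.022×10²³ = 1.093×10⁻⁴ mol.
Photons that must be absorbed: 1.093×10⁻⁴ / 0.16 = 6.831×10⁻⁴ mol.
Incident photons needed: 6.831×10⁻⁴ / 0.499 = 0.001369 mol.
Photon energy: hc/λ = 6.850×10⁻¹⁹ J; per mole, 4.125×10⁵ J mol⁻¹.
Energy required: 0.001369 × 4.125×10⁵ = 564.7 J.
Time: 564.7 J / 0.137 W = 4100 s.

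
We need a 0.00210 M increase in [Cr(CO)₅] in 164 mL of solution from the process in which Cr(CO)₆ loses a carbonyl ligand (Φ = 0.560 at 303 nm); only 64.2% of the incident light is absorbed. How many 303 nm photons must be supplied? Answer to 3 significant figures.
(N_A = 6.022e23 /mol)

Product: (0.00210 M)(0.164 L) = 3.444e-4 mol.
Photons that must be absorbed: 3.444e-4 / 0.560 = 6.150e-4 mol.
Incident photons needed: 6.150e-4 / 0.642 = 9.579e-4 mol.
Photon count: 9.579e-4 × 6.022e23 = 5.77e20.

5.77e20 photons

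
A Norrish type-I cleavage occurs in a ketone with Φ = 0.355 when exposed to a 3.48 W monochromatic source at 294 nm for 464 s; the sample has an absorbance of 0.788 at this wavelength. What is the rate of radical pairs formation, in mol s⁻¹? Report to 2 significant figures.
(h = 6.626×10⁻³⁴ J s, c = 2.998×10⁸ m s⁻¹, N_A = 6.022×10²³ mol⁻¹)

2.5×10⁻⁶ mol s⁻¹

Photon energy at 294 nm: hc/λ = (6.626×10⁻³⁴)(2.998×10⁸)/(294×10⁻⁹) = 6.757×10⁻¹⁹ J.
Energy delivered: (3.48 W)(464 s) = 1615 J.
Photons incident: 1615 / 6.757×10⁻¹⁹ = 2.390×10²¹, i.e. 2.390×10²¹/6.022×10²³ = 0.003969 mol.
Fraction absorbed: 1 − 10^(−0.788) = 0.8371.
Photons absorbed: 0.8371 × 0.003969 = 0.003322 mol.
Product formed: 0.355 × 0.003322 = 0.001179 mol.
Rate: 0.001179 / 464 s = 2.5×10⁻⁶ mol s⁻¹.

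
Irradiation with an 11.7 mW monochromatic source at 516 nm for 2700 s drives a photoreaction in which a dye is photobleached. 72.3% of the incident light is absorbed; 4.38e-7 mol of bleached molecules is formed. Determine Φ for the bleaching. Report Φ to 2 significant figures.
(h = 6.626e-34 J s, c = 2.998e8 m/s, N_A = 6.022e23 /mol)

Photon energy at 516 nm: hc/λ = (6.626e-34)(2.998e8)/(516e-9) = 3.850e-19 J.
Energy delivered: (11.7 mW)(2700 s) = 31.59 J.
Photons incident: 31.59 / 3.850e-19 = 8.205e19, i.e. 8.205e19/6.022e23 = 1.363e-4 mol.
Photons absorbed: 0.723 × 1.363e-4 = 9.854e-5 mol.
Φ = 4.38e-7 mol / 9.854e-5 mol photons = 0.0044.

Φ = 0.0044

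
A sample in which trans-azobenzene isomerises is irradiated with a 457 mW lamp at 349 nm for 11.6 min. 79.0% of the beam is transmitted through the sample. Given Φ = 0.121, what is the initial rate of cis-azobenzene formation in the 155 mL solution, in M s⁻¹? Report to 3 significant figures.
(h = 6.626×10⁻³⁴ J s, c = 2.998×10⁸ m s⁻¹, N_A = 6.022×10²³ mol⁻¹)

Photon energy at 349 nm: hc/λ = (6.626×10⁻³⁴)(2.998×10⁸)/(349×10⁻⁹) = 5.692×10⁻¹⁹ J.
Energy delivered: (457 mW)(696 s) = 318.1 J.
Photons incident: 318.1 / 5.692×10⁻¹⁹ = 5.589×10²⁰, i.e. 5.589×10²⁰/6.022×10²³ = 9.281×10⁻⁴ mol.
Fraction absorbed: 1 − 79.0/100 = 0.2100.
Photons absorbed: 0.2100 × 9.281×10⁻⁴ = 1.949×10⁻⁴ mol.
Product formed: 0.121 × 1.949×10⁻⁴ = 2.358×10⁻⁵ mol.
Rate: 2.358×10⁻⁵ mol / (696 s × 0.155 L) = 2.19×10⁻⁷ M s⁻¹.

2.19×10⁻⁷ M s⁻¹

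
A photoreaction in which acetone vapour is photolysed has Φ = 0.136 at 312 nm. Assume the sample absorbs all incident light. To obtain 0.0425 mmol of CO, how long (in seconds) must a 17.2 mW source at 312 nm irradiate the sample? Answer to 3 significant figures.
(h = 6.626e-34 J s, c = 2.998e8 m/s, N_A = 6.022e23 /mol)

Product: 0.0425 mmol = 4.25e-5 mol.
Photons that must be absorbed: 4.25e-5 / 0.136 = 3.125e-4 mol.
Photon energy: hc/λ = 6.367e-19 J; per mole, 3.834e5 J mol⁻¹.
Energy required: 3.125e-4 × 3.834e5 = 119.8 J.
Time: 119.8 J / 0.0172 W = 6970 s.

t ≈ 6970 s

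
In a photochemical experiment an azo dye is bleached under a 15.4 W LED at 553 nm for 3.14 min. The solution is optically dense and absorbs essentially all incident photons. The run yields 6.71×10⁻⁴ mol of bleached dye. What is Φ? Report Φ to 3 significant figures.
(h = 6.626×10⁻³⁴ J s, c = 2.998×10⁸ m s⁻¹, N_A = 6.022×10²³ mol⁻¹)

Photon energy at 553 nm: hc/λ = (6.626×10⁻³⁴)(2.998×10⁸)/(553×10⁻⁹) = 3.592×10⁻¹⁹ J.
Energy delivered: (15.4 W)(188.4 s) = 2901 J.
Photons incident: 2901 / 3.592×10⁻¹⁹ = 8.076×10²¹, i.e. 8.076×10²¹/6.022×10²³ = 0.01341 mol.
Φ = 6.71×10⁻⁴ mol / 0.01341 mol photons = 0.0500.

Φ = 0.0500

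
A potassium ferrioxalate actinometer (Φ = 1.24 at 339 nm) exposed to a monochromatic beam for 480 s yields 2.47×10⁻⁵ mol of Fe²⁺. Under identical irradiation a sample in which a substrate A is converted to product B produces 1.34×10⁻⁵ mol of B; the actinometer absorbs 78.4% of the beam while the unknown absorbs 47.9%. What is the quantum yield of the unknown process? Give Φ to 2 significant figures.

Photons absorbed by the actinometer: 2.47×10⁻⁵ / 1.24 = 1.992×10⁻⁵ mol.
Incident flux: 1.992×10⁻⁵ / 0.784 = 2.541×10⁻⁵ einstein.
Absorbed by unknown: 0.479 × 2.541×10⁻⁵ = 1.217×10⁻⁵ mol.
Φ(unknown) = 1.34×10⁻⁵ / 1.217×10⁻⁵ = 1.1.

Φ = 1.1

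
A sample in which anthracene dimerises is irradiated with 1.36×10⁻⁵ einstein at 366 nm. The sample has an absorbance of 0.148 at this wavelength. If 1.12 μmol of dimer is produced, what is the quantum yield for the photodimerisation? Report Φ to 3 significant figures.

Φ = 0.285

Product: 1.12 μmol = 1.12×10⁻⁶ mol.
Fraction absorbed: 1 − 10^(−0.148) = 0.2888.
Photons absorbed: 0.2888 × 1.36×10⁻⁵ = 3.928×10⁻⁶ mol.
Φ = 1.12×10⁻⁶ mol / 3.928×10⁻⁶ mol photons = 0.285.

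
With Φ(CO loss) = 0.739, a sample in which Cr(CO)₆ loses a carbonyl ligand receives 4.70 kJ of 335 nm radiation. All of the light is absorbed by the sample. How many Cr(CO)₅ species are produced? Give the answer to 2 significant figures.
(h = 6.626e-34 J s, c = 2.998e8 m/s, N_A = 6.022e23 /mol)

5.9e21 species

Photon energy at 335 nm: hc/λ = (6.626e-34)(2.998e8)/(335e-9) = 5.930e-19 J.
Incident energy: 4.70 kJ = 4700 J.
Photons incident: 4700 / 5.930e-19 = 7.926e21, i.e. 7.926e21/6.022e23 = 0.01316 mol.
Product: Φ × n_abs = 0.739 × 0.01316 = 0.009725 mol.
As a count: 0.009725 × 6.022e23 = 5.9e21.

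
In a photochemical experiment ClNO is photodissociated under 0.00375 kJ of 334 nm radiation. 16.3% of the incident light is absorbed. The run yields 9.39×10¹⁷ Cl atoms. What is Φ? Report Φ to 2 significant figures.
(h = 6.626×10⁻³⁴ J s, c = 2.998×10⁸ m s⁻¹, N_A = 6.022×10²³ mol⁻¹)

Product: 9.39×10¹⁷ / 6.022×10²³ = 1.559×10⁻⁶ mol.
Photon energy at 334 nm: hc/λ = (6.626×10⁻³⁴)(2.998×10⁸)/(334×10⁻⁹) = 5.948×10⁻¹⁹ J.
Incident energy: 0.00375 kJ = 3.75 J.
Photons incident: 3.75 / 5.948×10⁻¹⁹ = 6.305×10¹⁸, i.e. 6.305×10¹⁸/6.022×10²³ = 1.047×10⁻⁵ mol.
Photons absorbed: 0.163 × 1.047×10⁻⁵ = 1.707×10⁻⁶ mol.
Φ = 1.559×10⁻⁶ mol / 1.707×10⁻⁶ mol photons = 0.91.

Φ = 0.91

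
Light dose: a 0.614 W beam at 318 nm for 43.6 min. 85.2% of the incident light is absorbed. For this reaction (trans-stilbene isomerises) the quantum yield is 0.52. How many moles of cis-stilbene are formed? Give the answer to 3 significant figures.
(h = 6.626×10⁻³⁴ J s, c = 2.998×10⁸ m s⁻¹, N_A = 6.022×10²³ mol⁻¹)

Photon energy at 318 nm: hc/λ = (6.626×10⁻³⁴)(2.998×10⁸)/(318×10⁻⁹) = 6.247×10⁻¹⁹ J.
Energy delivered: (0.614 W)(2616 s) = 1606 J.
Photons incident: 1606 / 6.247×10⁻¹⁹ = 2.571×10²¹, i.e. 2.571×10²¹/6.022×10²³ = 0.004269 mol.
Photons absorbed: 0.852 × 0.004269 = 0.003637 mol.
Product: Φ × n_abs = 0.52 × 0.003637 = 0.001891 mol.

0.00189 mol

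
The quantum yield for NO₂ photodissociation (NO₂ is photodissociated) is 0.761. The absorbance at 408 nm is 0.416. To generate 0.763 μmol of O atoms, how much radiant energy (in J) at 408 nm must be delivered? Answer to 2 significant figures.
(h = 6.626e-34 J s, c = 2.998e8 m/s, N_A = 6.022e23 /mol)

Product: 0.763 μmol = 7.63e-7 mol.
Photons that must be absorbed: 7.63e-7 / 0.761 = 1.003e-6 mol.
Fraction absorbed: 1 − 10^(−0.416) = 0.6163.
Incident photons needed: 1.003e-6 / 0.6163 = 1.627e-6 mol.
Photon energy: hc/λ = 4.869e-19 J; per mole, 2.932e5 J mol⁻¹.
Energy required: 1.627e-6 × 2.932e5 = 0.48 J.

0.48 J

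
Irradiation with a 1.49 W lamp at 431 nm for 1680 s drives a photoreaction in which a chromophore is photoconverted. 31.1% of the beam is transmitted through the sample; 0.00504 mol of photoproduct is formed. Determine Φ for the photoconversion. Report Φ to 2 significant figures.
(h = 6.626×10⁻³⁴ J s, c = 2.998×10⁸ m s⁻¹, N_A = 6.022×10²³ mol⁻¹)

Photon energy at 431 nm: hc/λ = (6.626×10⁻³⁴)(2.998×10⁸)/(431×10⁻⁹) = 4.609×10⁻¹⁹ J.
Energy delivered: (1.49 W)(1680 s) = 2503 J.
Photons incident: 2503 / 4.609×10⁻¹⁹ = 5.431×10²¹, i.e. 5.431×10²¹/6.022×10²³ = 0.009019 mol.
Fraction absorbed: 1 − 31.1/100 = 0.6890.
Photons absorbed: 0.6890 × 0.009019 = 0.006214 mol.
Φ = 0.00504 mol / 0.006214 mol photons = 0.81.

Φ = 0.81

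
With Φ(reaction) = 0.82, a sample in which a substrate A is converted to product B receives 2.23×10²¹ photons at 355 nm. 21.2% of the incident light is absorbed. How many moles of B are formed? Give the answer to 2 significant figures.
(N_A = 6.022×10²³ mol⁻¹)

6.4×10⁻⁴ mol

Moles of photons: 2.23×10²¹ / 6.022×10²³ = 0.003703 mol.
Photons absorbed: 0.212 × 0.003703 = 7.850×10⁻⁴ mol.
Product: Φ × n_abs = 0.82 × 7.850×10⁻⁴ = 6.437×10⁻⁴ mol.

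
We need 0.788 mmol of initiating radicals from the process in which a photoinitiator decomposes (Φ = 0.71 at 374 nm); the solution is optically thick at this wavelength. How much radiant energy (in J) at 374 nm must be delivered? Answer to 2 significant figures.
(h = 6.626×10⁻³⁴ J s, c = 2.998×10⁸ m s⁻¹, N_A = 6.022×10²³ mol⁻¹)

Product: 0.788 mmol = 7.88×10⁻⁴ mol.
Photons that must be absorbed: 7.88×10⁻⁴ / 0.71 = 0.001110 mol.
Photon energy: hc/λ = 5.311×10⁻¹⁹ J; per mole, 3.198×10⁵ J mol⁻¹.
Energy required: 0.001110 × 3.198×10⁵ = 350 J.

350 J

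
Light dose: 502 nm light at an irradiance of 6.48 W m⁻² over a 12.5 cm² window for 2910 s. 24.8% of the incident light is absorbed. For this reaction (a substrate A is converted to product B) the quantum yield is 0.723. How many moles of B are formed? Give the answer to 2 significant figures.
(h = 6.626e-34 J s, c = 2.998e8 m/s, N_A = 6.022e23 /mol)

1.8e-5 mol

Photon energy at 502 nm: hc/λ = (6.626e-34)(2.998e8)/(502e-9) = 3.957e-19 J.
Energy delivered: (6.48 W m⁻²)(12.5e-4 m²)(2910 s) = 23.57 J.
Photons incident: 23.57 / 3.957e-19 = 5.957e19, i.e. 5.957e19/6.022e23 = 9.892e-5 mol.
Photons absorbed: 0.248 × 9.892e-5 = 2.453e-5 mol.
Product: Φ × n_abs = 0.723 × 2.453e-5 = 1.774e-5 mol.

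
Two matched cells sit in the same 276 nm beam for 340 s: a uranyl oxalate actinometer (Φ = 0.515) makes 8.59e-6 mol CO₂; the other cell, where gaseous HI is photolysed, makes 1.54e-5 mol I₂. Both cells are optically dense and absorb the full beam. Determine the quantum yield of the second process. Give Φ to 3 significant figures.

Photons absorbed by the actinometer: 8.59e-6 / 0.515 = 1.668e-5 mol.
Φ(unknown) = 1.54e-5 / 1.668e-5 = 0.923.

Φ = 0.923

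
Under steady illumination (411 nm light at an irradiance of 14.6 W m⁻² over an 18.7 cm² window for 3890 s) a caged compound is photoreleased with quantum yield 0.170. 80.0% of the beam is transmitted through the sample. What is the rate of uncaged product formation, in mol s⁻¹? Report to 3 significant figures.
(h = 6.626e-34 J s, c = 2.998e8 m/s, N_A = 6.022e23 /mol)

Photon energy at 411 nm: hc/λ = (6.626e-34)(2.998e8)/(411e-9) = 4.833e-19 J.
Energy delivered: (14.6 W m⁻²)(18.7e-4 m²)(3890 s) = 106.2 J.
Photons incident: 106.2 / 4.833e-19 = 2.197e20, i.e. 2.197e20/6.022e23 = 3.648e-4 mol.
Fraction absorbed: 1 − 80.0/100 = 0.2000.
Photons absorbed: 0.2000 × 3.648e-4 = 7.296e-5 mol.
Product formed: 0.170 × 7.296e-5 = 1.240e-5 mol.
Rate: 1.240e-5 / 3890 s = 3.19e-9 mol s⁻¹.

3.19e-9 mol s⁻¹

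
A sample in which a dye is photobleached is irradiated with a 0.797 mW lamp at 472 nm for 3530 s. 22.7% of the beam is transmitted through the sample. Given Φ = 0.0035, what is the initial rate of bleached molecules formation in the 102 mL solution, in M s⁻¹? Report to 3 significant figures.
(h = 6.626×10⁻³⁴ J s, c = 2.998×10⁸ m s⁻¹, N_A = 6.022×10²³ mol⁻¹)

8.34×10⁻¹¹ M s⁻¹

Photon energy at 472 nm: hc/λ = (6.626×10⁻³⁴)(2.998×10⁸)/(472×10⁻⁹) = 4.209×10⁻¹⁹ J.
Energy delivered: (0.797 mW)(3530 s) = 2.813 J.
Photons incident: 2.813 / 4.209×10⁻¹⁹ = 6.683×10¹⁸, i.e. 6.683×10¹⁸/6.022×10²³ = 1.110×10⁻⁵ mol.
Fraction absorbed: 1 − 22.7/100 = 0.7730.
Photons absorbed: 0.7730 × 1.110×10⁻⁵ = 8.580×10⁻⁶ mol.
Product formed: 0.0035 × 8.580×10⁻⁶ = 3.003×10⁻⁸ mol.
Rate: 3.003×10⁻⁸ mol / (3530 s × 0.102 L) = 8.34×10⁻¹¹ M s⁻¹.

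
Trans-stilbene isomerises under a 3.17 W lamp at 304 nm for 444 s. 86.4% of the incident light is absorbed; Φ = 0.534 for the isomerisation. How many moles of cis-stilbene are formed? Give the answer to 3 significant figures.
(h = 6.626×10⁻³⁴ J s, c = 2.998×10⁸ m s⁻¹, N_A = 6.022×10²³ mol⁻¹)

Photon energy at 304 nm: hc/λ = (6.626×10⁻³⁴)(2.998×10⁸)/(304×10⁻⁹) = 6.534×10⁻¹⁹ J.
Energy delivered: (3.17 W)(444 s) = 1407 J.
Photons incident: 1407 / 6.534×10⁻¹⁹ = 2.153×10²¹, i.e. 2.153×10²¹/6.022×10²³ = 0.003575 mol.
Photons absorbed: 0.864 × 0.003575 = 0.003089 mol.
Product: Φ × n_abs = 0.534 × 0.003089 = 0.001650 mol.

0.00165 mol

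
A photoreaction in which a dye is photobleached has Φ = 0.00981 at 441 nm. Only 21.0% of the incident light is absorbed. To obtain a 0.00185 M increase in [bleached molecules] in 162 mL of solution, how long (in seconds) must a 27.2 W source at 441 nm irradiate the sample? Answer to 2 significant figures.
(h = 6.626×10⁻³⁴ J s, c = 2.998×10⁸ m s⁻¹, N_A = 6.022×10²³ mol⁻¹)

t ≈ 1500 s

Product: (0.00185 M)(0.162 L) = 2.997×10⁻⁴ mol.
Photons that must be absorbed: 2.997×10⁻⁴ / 0.00981 = 0.03055 mol.
Incident photons needed: 0.03055 / 0.210 = 0.1455 mol.
Photon energy: hc/λ = 4.504×10⁻¹⁹ J; per mole, 2.712×10⁵ J mol⁻¹.
Energy required: 0.1455 × 2.712×10⁵ = 3.946×10⁴ J.
Time: 3.946×10⁴ J / 27.2 W = 1500 s.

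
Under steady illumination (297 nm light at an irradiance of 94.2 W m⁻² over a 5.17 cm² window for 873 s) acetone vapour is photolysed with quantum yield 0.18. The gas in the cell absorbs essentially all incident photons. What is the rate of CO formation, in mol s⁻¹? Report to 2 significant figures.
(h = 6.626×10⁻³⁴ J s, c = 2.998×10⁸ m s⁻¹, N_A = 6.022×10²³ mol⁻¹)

2.2×10⁻⁸ mol s⁻¹

Photon energy at 297 nm: hc/λ = (6.626×10⁻³⁴)(2.998×10⁸)/(297×10⁻⁹) = 6.688×10⁻¹⁹ J.
Energy delivered: (94.2 W m⁻²)(5.17×10⁻⁴ m²)(873 s) = 42.52 J.
Photons incident: 42.52 / 6.688×10⁻¹⁹ = 6.358×10¹⁹, i.e. 6.358×10¹⁹/6.022×10²³ = 1.056×10⁻⁴ mol.
Product formed: 0.18 × 1.056×10⁻⁴ = 1.901×10⁻⁵ mol.
Rate: 1.901×10⁻⁵ / 873 s = 2.2×10⁻⁸ mol s⁻¹.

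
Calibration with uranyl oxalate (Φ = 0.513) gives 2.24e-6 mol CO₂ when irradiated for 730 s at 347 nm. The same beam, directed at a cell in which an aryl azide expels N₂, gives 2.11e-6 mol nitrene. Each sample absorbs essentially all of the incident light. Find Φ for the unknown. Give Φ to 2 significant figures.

Photons absorbed by the actinometer: 2.24e-6 / 0.513 = 4.366e-6 mol.
Φ(unknown) = 2.11e-6 / 4.366e-6 = 0.48.

Φ = 0.48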